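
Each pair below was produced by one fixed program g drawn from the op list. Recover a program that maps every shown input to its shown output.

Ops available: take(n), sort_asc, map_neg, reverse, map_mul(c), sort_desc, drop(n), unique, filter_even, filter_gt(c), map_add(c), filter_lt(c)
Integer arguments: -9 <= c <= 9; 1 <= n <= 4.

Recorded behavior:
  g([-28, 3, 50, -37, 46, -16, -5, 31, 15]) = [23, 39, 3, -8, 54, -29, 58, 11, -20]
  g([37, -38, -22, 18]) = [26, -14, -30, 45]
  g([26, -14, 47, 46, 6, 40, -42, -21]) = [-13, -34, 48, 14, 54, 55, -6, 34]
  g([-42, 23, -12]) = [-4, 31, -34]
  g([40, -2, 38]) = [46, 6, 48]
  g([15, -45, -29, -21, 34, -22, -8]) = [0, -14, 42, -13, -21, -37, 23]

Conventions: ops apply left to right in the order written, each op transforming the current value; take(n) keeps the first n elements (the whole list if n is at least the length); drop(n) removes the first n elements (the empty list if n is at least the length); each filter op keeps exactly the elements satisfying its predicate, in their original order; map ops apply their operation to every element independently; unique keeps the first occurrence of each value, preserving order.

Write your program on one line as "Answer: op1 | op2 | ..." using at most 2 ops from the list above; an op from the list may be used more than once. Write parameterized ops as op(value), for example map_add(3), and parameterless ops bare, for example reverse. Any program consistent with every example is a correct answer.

map_add(8) | reverse

Check, running the answer program on each example:
  [-28, 3, 50, -37, 46, -16, -5, 31, 15] -> [-20, 11, 58, -29, 54, -8, 3, 39, 23] -> [23, 39, 3, -8, 54, -29, 58, 11, -20]
  [37, -38, -22, 18] -> [45, -30, -14, 26] -> [26, -14, -30, 45]
  [26, -14, 47, 46, 6, 40, -42, -21] -> [34, -6, 55, 54, 14, 48, -34, -13] -> [-13, -34, 48, 14, 54, 55, -6, 34]
  [-42, 23, -12] -> [-34, 31, -4] -> [-4, 31, -34]
  [40, -2, 38] -> [48, 6, 46] -> [46, 6, 48]
  [15, -45, -29, -21, 34, -22, -8] -> [23, -37, -21, -13, 42, -14, 0] -> [0, -14, 42, -13, -21, -37, 23]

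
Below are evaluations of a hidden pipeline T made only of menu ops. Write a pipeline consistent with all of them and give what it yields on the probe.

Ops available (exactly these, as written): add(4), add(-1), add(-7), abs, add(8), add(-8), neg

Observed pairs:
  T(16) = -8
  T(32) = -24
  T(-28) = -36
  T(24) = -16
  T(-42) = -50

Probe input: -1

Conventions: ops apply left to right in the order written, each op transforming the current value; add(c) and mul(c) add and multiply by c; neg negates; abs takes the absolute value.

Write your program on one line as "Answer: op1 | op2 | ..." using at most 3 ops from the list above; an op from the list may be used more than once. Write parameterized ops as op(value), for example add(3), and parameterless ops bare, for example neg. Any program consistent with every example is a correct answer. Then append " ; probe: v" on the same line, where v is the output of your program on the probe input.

add(-8) | abs | neg ; probe: -9

Check, running the answer program on each example:
  16 -> 8 -> 8 -> -8
  32 -> 24 -> 24 -> -24
  -28 -> -36 -> 36 -> -36
  24 -> 16 -> 16 -> -16
  -42 -> -50 -> 50 -> -50
  probe: -1 -> -9 -> 9 -> -9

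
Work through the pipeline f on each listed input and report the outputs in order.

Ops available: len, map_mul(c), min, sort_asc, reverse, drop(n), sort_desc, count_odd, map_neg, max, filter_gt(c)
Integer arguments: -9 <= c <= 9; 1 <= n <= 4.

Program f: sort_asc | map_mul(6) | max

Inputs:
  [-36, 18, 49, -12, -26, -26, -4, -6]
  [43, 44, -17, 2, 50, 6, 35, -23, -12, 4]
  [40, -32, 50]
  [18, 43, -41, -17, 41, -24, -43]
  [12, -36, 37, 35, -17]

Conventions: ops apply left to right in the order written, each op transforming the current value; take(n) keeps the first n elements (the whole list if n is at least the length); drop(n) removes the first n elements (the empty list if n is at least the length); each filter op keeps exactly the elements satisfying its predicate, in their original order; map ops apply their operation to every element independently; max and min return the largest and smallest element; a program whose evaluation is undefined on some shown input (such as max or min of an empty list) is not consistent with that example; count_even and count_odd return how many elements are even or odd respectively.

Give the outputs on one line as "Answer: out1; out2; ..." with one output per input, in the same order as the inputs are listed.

294; 300; 300; 258; 222

Execution, op by op:
  [-36, 18, 49, -12, -26, -26, -4, -6] -> [-36, -26, -26, -12, -6, -4, 18, 49] -> [-216, -156, -156, -72, -36, -24, 108, 294] -> 294
  [43, 44, -17, 2, 50, 6, 35, -23, -12, 4] -> [-23, -17, -12, 2, 4, 6, 35, 43, 44, 50] -> [-138, -102, -72, 12, 24, 36, 210, 258, 264, 300] -> 300
  [40, -32, 50] -> [-32, 40, 50] -> [-192, 240, 300] -> 300
  [18, 43, -41, -17, 41, -24, -43] -> [-43, -41, -24, -17, 18, 41, 43] -> [-258, -246, -144, -102, 108, 246, 258] -> 258
  [12, -36, 37, 35, -17] -> [-36, -17, 12, 35, 37] -> [-216, -102, 72, 210, 222] -> 222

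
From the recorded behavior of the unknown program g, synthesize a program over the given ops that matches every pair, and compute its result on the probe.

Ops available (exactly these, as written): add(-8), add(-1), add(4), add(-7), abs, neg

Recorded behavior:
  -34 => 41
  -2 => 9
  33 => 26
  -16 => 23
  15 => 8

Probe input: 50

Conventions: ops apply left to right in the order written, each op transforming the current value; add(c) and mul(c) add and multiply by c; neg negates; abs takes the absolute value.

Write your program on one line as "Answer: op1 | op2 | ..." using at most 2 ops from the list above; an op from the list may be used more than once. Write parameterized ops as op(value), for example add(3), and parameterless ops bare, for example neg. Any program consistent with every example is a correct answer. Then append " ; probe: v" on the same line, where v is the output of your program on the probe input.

add(-7) | abs ; probe: 43

Check, running the answer program on each example:
  -34 -> -41 -> 41
  -2 -> -9 -> 9
  33 -> 26 -> 26
  -16 -> -23 -> 23
  15 -> 8 -> 8
  probe: 50 -> 43 -> 43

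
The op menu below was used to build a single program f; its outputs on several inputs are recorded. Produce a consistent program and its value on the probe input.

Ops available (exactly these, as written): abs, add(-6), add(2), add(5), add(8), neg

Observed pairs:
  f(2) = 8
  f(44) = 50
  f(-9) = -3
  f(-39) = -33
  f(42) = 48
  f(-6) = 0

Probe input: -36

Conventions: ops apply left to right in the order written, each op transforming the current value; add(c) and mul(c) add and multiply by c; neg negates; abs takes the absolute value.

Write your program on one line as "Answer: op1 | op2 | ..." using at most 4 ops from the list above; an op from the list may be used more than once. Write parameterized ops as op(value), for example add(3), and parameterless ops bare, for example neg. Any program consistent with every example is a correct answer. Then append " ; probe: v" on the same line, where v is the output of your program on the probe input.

neg | add(-6) | neg ; probe: -30

Check, running the answer program on each example:
  2 -> -2 -> -8 -> 8
  44 -> -44 -> -50 -> 50
  -9 -> 9 -> 3 -> -3
  -39 -> 39 -> 33 -> -33
  42 -> -42 -> -48 -> 48
  -6 -> 6 -> 0 -> 0
  probe: -36 -> 36 -> 30 -> -30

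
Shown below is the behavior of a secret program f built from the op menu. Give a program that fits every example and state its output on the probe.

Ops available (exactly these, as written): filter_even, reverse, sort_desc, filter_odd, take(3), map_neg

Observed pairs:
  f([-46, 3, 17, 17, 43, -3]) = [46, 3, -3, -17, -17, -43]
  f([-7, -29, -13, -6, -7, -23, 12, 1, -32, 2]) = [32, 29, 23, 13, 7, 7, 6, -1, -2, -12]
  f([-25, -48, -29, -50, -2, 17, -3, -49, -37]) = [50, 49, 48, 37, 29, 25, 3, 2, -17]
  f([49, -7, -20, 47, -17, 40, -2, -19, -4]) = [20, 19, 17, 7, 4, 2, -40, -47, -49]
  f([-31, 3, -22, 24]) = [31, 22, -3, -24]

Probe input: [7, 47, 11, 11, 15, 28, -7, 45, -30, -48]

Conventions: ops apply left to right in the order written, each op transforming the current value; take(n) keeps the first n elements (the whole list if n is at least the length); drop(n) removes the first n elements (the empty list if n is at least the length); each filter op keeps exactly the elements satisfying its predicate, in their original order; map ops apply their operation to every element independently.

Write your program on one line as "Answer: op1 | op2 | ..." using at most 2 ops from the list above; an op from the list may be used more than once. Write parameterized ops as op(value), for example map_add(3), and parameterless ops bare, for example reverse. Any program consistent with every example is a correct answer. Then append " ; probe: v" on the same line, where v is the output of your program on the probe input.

map_neg | sort_desc ; probe: [48, 30, 7, -7, -11, -11, -15, -28, -45, -47]

Check, running the answer program on each example:
  [-46, 3, 17, 17, 43, -3] -> [46, -3, -17, -17, -43, 3] -> [46, 3, -3, -17, -17, -43]
  [-7, -29, -13, -6, -7, -23, 12, 1, -32, 2] -> [7, 29, 13, 6, 7, 23, -12, -1, 32, -2] -> [32, 29, 23, 13, 7, 7, 6, -1, -2, -12]
  [-25, -48, -29, -50, -2, 17, -3, -49, -37] -> [25, 48, 29, 50, 2, -17, 3, 49, 37] -> [50, 49, 48, 37, 29, 25, 3, 2, -17]
  [49, -7, -20, 47, -17, 40, -2, -19, -4] -> [-49, 7, 20, -47, 17, -40, 2, 19, 4] -> [20, 19, 17, 7, 4, 2, -40, -47, -49]
  [-31, 3, -22, 24] -> [31, -3, 22, -24] -> [31, 22, -3, -24]
  probe: [7, 47, 11, 11, 15, 28, -7, 45, -30, -48] -> [-7, -47, -11, -11, -15, -28, 7, -45, 30, 48] -> [48, 30, 7, -7, -11, -11, -15, -28, -45, -47]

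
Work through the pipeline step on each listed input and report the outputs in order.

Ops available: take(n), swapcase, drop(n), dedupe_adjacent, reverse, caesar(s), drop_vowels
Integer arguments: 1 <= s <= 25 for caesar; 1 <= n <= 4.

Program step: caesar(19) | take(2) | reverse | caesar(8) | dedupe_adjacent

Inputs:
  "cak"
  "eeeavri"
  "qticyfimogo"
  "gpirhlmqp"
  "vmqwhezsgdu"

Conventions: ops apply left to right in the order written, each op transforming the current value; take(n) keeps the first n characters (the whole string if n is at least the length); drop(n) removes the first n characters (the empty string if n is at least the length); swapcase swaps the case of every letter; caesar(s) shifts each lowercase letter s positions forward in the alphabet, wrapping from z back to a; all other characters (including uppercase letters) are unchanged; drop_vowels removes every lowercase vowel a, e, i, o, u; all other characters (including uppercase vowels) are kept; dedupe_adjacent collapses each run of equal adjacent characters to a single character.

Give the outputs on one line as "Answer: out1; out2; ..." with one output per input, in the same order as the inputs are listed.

"bd"; "f"; "ur"; "qh"; "nw"

Execution, op by op:
  "cak" -> "vtd" -> "vt" -> "tv" -> "bd" -> "bd"
  "eeeavri" -> "xxxtokb" -> "xx" -> "xx" -> "ff" -> "f"
  "qticyfimogo" -> "jmbvrybfhzh" -> "jm" -> "mj" -> "ur" -> "ur"
  "gpirhlmqp" -> "zibkaefji" -> "zi" -> "iz" -> "qh" -> "qh"
  "vmqwhezsgdu" -> "ofjpaxslzwn" -> "of" -> "fo" -> "nw" -> "nw"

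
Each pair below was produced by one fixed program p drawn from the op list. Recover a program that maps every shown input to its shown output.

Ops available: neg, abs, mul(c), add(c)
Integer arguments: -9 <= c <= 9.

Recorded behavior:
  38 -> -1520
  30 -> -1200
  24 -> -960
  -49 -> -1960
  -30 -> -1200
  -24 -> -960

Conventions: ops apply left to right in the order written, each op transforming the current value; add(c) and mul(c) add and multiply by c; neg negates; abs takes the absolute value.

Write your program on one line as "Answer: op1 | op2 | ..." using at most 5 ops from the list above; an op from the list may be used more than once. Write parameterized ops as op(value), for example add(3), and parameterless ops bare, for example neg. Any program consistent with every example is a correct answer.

mul(-5) | neg | abs | mul(8) | neg

Check, running the answer program on each example:
  38 -> -190 -> 190 -> 190 -> 1520 -> -1520
  30 -> -150 -> 150 -> 150 -> 1200 -> -1200
  24 -> -120 -> 120 -> 120 -> 960 -> -960
  -49 -> 245 -> -245 -> 245 -> 1960 -> -1960
  -30 -> 150 -> -150 -> 150 -> 1200 -> -1200
  -24 -> 120 -> -120 -> 120 -> 960 -> -960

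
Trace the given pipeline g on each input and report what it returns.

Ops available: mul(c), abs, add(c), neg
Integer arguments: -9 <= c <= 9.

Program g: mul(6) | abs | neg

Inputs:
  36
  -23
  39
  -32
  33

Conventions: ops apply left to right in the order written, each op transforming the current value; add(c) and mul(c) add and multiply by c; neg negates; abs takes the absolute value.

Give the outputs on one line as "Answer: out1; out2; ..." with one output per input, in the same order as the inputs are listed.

-216; -138; -234; -192; -198

Execution, op by op:
  36 -> 216 -> 216 -> -216
  -23 -> -138 -> 138 -> -138
  39 -> 234 -> 234 -> -234
  -32 -> -192 -> 192 -> -192
  33 -> 198 -> 198 -> -198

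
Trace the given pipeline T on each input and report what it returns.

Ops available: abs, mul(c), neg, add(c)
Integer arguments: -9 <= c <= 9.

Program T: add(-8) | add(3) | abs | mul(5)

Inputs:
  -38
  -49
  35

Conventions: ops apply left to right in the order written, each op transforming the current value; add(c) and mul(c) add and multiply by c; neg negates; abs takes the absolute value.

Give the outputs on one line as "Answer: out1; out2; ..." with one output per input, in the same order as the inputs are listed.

215; 270; 150

Execution, op by op:
  -38 -> -46 -> -43 -> 43 -> 215
  -49 -> -57 -> -54 -> 54 -> 270
  35 -> 27 -> 30 -> 30 -> 150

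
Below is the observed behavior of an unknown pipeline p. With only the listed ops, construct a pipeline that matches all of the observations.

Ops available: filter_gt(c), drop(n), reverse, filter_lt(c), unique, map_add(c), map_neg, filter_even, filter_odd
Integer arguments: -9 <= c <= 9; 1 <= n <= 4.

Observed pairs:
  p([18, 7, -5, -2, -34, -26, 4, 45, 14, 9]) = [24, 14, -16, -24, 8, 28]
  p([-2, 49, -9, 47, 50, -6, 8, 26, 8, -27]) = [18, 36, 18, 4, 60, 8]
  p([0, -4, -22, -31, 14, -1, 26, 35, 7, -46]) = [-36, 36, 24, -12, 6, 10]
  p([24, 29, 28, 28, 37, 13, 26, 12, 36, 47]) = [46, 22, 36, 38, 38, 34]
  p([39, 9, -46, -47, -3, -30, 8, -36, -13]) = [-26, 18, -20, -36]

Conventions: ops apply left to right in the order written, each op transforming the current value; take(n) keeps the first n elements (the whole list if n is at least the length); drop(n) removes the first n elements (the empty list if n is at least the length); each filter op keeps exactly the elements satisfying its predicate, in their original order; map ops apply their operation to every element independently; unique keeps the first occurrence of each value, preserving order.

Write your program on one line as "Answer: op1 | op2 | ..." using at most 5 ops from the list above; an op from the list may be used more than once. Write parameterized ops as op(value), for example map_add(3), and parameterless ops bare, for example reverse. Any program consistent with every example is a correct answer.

filter_even | map_add(8) | map_add(2) | reverse

Check, running the answer program on each example:
  [18, 7, -5, -2, -34, -26, 4, 45, 14, 9] -> [18, -2, -34, -26, 4, 14] -> [26, 6, -26, -18, 12, 22] -> [28, 8, -24, -16, 14, 24] -> [24, 14, -16, -24, 8, 28]
  [-2, 49, -9, 47, 50, -6, 8, 26, 8, -27] -> [-2, 50, -6, 8, 26, 8] -> [6, 58, 2, 16, 34, 16] -> [8, 60, 4, 18, 36, 18] -> [18, 36, 18, 4, 60, 8]
  [0, -4, -22, -31, 14, -1, 26, 35, 7, -46] -> [0, -4, -22, 14, 26, -46] -> [8, 4, -14, 22, 34, -38] -> [10, 6, -12, 24, 36, -36] -> [-36, 36, 24, -12, 6, 10]
  [24, 29, 28, 28, 37, 13, 26, 12, 36, 47] -> [24, 28, 28, 26, 12, 36] -> [32, 36, 36, 34, 20, 44] -> [34, 38, 38, 36, 22, 46] -> [46, 22, 36, 38, 38, 34]
  [39, 9, -46, -47, -3, -30, 8, -36, -13] -> [-46, -30, 8, -36] -> [-38, -22, 16, -28] -> [-36, -20, 18, -26] -> [-26, 18, -20, -36]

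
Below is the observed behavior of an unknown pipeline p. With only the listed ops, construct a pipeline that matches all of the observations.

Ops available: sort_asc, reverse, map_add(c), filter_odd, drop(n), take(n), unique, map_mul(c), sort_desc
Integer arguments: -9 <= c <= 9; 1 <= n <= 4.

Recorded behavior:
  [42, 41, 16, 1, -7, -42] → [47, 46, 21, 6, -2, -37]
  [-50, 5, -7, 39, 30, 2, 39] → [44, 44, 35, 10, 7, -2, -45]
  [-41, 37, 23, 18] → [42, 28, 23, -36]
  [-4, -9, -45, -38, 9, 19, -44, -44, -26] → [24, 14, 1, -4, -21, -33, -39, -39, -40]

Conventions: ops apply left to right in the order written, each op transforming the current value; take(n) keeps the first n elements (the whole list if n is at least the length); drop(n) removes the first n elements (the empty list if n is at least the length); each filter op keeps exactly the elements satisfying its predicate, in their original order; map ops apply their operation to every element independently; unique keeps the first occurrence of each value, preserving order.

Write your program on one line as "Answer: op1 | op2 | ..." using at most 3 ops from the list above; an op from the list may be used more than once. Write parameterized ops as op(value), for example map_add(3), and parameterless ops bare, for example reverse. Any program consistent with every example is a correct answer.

map_add(-2) | sort_desc | map_add(7)

Check, running the answer program on each example:
  [42, 41, 16, 1, -7, -42] -> [40, 39, 14, -1, -9, -44] -> [40, 39, 14, -1, -9, -44] -> [47, 46, 21, 6, -2, -37]
  [-50, 5, -7, 39, 30, 2, 39] -> [-52, 3, -9, 37, 28, 0, 37] -> [37, 37, 28, 3, 0, -9, -52] -> [44, 44, 35, 10, 7, -2, -45]
  [-41, 37, 23, 18] -> [-43, 35, 21, 16] -> [35, 21, 16, -43] -> [42, 28, 23, -36]
  [-4, -9, -45, -38, 9, 19, -44, -44, -26] -> [-6, -11, -47, -40, 7, 17, -46, -46, -28] -> [17, 7, -6, -11, -28, -40, -46, -46, -47] -> [24, 14, 1, -4, -21, -33, -39, -39, -40]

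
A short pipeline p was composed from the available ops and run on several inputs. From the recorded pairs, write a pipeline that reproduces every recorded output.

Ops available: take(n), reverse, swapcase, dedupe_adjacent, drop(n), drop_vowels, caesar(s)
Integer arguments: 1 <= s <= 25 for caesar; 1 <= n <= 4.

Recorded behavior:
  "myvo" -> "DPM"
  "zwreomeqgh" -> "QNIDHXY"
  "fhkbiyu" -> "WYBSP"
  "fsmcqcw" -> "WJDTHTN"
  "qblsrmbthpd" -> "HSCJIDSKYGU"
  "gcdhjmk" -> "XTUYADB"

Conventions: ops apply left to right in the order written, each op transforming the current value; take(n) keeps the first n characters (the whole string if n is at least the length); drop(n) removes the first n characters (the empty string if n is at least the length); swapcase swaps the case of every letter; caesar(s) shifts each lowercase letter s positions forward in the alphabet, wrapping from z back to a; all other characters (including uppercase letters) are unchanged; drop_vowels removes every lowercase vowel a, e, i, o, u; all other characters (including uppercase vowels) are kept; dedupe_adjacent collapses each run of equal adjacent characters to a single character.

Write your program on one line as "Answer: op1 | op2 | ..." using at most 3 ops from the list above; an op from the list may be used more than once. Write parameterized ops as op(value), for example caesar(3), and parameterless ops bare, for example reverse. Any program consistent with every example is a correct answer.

drop_vowels | caesar(17) | swapcase

Check, running the answer program on each example:
  "myvo" -> "myv" -> "dpm" -> "DPM"
  "zwreomeqgh" -> "zwrmqgh" -> "qnidhxy" -> "QNIDHXY"
  "fhkbiyu" -> "fhkby" -> "wybsp" -> "WYBSP"
  "fsmcqcw" -> "fsmcqcw" -> "wjdthtn" -> "WJDTHTN"
  "qblsrmbthpd" -> "qblsrmbthpd" -> "hscjidskygu" -> "HSCJIDSKYGU"
  "gcdhjmk" -> "gcdhjmk" -> "xtuyadb" -> "XTUYADB"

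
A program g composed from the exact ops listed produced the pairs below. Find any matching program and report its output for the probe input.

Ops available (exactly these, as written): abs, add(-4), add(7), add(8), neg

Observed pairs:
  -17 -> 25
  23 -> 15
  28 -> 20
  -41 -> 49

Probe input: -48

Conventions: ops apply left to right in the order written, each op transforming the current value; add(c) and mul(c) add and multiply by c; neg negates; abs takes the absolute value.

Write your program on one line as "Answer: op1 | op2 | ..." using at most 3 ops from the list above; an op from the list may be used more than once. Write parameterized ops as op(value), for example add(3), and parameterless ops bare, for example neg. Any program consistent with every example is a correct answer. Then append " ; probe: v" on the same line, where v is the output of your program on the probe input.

neg | add(8) | abs ; probe: 56

Check, running the answer program on each example:
  -17 -> 17 -> 25 -> 25
  23 -> -23 -> -15 -> 15
  28 -> -28 -> -20 -> 20
  -41 -> 41 -> 49 -> 49
  probe: -48 -> 48 -> 56 -> 56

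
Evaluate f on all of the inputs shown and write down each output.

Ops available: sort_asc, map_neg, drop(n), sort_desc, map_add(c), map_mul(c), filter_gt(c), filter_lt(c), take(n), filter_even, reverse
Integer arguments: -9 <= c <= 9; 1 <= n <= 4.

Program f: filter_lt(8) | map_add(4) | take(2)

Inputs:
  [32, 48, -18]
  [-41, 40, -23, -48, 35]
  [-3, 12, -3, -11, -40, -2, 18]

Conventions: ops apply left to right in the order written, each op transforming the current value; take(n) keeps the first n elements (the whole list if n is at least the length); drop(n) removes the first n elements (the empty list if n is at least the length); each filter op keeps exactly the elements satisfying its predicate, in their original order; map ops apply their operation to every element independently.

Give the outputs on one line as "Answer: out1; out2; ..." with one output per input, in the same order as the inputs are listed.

[-14]; [-37, -19]; [1, 1]

Execution, op by op:
  [32, 48, -18] -> [-18] -> [-14] -> [-14]
  [-41, 40, -23, -48, 35] -> [-41, -23, -48] -> [-37, -19, -44] -> [-37, -19]
  [-3, 12, -3, -11, -40, -2, 18] -> [-3, -3, -11, -40, -2] -> [1, 1, -7, -36, 2] -> [1, 1]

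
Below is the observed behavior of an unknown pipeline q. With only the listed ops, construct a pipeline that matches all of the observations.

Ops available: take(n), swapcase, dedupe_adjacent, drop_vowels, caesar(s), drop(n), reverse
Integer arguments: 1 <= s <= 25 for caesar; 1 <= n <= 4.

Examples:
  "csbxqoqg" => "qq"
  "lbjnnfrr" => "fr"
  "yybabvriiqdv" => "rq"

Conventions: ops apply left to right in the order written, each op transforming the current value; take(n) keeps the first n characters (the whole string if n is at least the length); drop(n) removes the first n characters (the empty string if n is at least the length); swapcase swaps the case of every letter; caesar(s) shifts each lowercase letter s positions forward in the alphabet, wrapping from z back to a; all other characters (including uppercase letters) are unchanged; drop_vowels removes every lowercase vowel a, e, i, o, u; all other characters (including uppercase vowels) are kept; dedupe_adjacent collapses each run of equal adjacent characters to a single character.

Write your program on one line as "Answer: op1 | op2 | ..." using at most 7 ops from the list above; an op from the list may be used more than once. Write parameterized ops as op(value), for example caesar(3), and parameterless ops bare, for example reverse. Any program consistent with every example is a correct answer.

dedupe_adjacent | drop_vowels | swapcase | drop(4) | take(2) | swapcase

Check, running the answer program on each example:
  "csbxqoqg" -> "csbxqoqg" -> "csbxqqg" -> "CSBXQQG" -> "QQG" -> "QQ" -> "qq"
  "lbjnnfrr" -> "lbjnfr" -> "lbjnfr" -> "LBJNFR" -> "FR" -> "FR" -> "fr"
  "yybabvriiqdv" -> "ybabvriqdv" -> "ybbvrqdv" -> "YBBVRQDV" -> "RQDV" -> "RQ" -> "rq"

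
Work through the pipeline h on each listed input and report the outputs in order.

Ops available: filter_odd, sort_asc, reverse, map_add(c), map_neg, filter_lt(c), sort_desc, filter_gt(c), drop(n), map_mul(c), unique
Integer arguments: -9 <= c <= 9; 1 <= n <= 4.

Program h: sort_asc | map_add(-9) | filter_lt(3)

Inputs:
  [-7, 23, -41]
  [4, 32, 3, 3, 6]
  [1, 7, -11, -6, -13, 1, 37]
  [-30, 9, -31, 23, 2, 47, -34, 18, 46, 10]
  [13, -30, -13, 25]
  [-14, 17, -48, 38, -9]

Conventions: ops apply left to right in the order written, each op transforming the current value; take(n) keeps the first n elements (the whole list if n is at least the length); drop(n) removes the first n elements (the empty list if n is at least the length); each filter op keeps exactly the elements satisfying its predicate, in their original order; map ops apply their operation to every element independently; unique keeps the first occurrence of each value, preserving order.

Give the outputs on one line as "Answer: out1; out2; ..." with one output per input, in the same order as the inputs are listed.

Execution, op by op:
  [-7, 23, -41] -> [-41, -7, 23] -> [-50, -16, 14] -> [-50, -16]
  [4, 32, 3, 3, 6] -> [3, 3, 4, 6, 32] -> [-6, -6, -5, -3, 23] -> [-6, -6, -5, -3]
  [1, 7, -11, -6, -13, 1, 37] -> [-13, -11, -6, 1, 1, 7, 37] -> [-22, -20, -15, -8, -8, -2, 28] -> [-22, -20, -15, -8, -8, -2]
  [-30, 9, -31, 23, 2, 47, -34, 18, 46, 10] -> [-34, -31, -30, 2, 9, 10, 18, 23, 46, 47] -> [-43, -40, -39, -7, 0, 1, 9, 14, 37, 38] -> [-43, -40, -39, -7, 0, 1]
  [13, -30, -13, 25] -> [-30, -13, 13, 25] -> [-39, -22, 4, 16] -> [-39, -22]
  [-14, 17, -48, 38, -9] -> [-48, -14, -9, 17, 38] -> [-57, -23, -18, 8, 29] -> [-57, -23, -18]

[-50, -16]; [-6, -6, -5, -3]; [-22, -20, -15, -8, -8, -2]; [-43, -40, -39, -7, 0, 1]; [-39, -22]; [-57, -23, -18]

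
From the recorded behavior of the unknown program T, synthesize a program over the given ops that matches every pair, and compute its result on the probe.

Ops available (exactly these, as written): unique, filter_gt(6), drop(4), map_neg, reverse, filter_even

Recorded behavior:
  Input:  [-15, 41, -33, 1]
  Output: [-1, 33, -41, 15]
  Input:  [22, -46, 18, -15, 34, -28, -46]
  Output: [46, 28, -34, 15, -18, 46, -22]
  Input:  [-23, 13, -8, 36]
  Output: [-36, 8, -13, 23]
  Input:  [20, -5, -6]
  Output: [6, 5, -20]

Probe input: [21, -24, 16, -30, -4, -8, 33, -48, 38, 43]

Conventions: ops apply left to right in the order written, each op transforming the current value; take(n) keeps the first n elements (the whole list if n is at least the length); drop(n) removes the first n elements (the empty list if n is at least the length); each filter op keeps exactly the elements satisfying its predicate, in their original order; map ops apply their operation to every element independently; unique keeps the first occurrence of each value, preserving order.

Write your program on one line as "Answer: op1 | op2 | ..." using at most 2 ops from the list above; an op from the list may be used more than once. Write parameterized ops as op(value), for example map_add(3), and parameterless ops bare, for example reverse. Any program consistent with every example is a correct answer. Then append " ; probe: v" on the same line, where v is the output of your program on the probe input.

map_neg | reverse ; probe: [-43, -38, 48, -33, 8, 4, 30, -16, 24, -21]

Check, running the answer program on each example:
  [-15, 41, -33, 1] -> [15, -41, 33, -1] -> [-1, 33, -41, 15]
  [22, -46, 18, -15, 34, -28, -46] -> [-22, 46, -18, 15, -34, 28, 46] -> [46, 28, -34, 15, -18, 46, -22]
  [-23, 13, -8, 36] -> [23, -13, 8, -36] -> [-36, 8, -13, 23]
  [20, -5, -6] -> [-20, 5, 6] -> [6, 5, -20]
  probe: [21, -24, 16, -30, -4, -8, 33, -48, 38, 43] -> [-21, 24, -16, 30, 4, 8, -33, 48, -38, -43] -> [-43, -38, 48, -33, 8, 4, 30, -16, 24, -21]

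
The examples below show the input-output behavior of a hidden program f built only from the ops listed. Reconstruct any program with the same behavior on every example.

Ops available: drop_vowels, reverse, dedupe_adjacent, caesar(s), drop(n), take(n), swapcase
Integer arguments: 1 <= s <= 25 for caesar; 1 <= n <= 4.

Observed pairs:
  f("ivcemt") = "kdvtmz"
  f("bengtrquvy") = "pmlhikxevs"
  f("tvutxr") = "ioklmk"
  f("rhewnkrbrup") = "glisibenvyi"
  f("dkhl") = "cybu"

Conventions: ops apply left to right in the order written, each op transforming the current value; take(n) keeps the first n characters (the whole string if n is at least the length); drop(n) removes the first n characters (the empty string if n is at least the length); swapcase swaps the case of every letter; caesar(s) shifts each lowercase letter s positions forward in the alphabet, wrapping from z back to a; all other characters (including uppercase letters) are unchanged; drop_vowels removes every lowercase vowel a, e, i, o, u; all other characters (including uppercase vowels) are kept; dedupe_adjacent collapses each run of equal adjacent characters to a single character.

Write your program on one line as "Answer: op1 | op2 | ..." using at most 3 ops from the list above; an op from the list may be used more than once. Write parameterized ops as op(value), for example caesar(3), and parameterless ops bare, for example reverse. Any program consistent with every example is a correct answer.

reverse | caesar(17)

Check, running the answer program on each example:
  "ivcemt" -> "tmecvi" -> "kdvtmz"
  "bengtrquvy" -> "yvuqrtgneb" -> "pmlhikxevs"
  "tvutxr" -> "rxtuvt" -> "ioklmk"
  "rhewnkrbrup" -> "purbrknwehr" -> "glisibenvyi"
  "dkhl" -> "lhkd" -> "cybu"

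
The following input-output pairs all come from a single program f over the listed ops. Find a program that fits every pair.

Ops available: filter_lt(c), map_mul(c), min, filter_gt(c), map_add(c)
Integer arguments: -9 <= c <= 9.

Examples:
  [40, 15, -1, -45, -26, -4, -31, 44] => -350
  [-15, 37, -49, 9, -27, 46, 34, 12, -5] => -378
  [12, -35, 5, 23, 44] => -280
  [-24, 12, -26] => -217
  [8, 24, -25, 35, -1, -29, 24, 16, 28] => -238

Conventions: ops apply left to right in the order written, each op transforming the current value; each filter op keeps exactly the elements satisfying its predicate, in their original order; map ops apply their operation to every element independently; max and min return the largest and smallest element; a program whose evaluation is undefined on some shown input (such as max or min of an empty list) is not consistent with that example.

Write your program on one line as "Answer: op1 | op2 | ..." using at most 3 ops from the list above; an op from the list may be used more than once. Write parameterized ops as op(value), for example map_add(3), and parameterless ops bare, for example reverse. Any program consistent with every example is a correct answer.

map_add(-5) | map_mul(7) | min

Check, running the answer program on each example:
  [40, 15, -1, -45, -26, -4, -31, 44] -> [35, 10, -6, -50, -31, -9, -36, 39] -> [245, 70, -42, -350, -217, -63, -252, 273] -> -350
  [-15, 37, -49, 9, -27, 46, 34, 12, -5] -> [-20, 32, -54, 4, -32, 41, 29, 7, -10] -> [-140, 224, -378, 28, -224, 287, 203, 49, -70] -> -378
  [12, -35, 5, 23, 44] -> [7, -40, 0, 18, 39] -> [49, -280, 0, 126, 273] -> -280
  [-24, 12, -26] -> [-29, 7, -31] -> [-203, 49, -217] -> -217
  [8, 24, -25, 35, -1, -29, 24, 16, 28] -> [3, 19, -30, 30, -6, -34, 19, 11, 23] -> [21, 133, -210, 210, -42, -238, 133, 77, 161] -> -238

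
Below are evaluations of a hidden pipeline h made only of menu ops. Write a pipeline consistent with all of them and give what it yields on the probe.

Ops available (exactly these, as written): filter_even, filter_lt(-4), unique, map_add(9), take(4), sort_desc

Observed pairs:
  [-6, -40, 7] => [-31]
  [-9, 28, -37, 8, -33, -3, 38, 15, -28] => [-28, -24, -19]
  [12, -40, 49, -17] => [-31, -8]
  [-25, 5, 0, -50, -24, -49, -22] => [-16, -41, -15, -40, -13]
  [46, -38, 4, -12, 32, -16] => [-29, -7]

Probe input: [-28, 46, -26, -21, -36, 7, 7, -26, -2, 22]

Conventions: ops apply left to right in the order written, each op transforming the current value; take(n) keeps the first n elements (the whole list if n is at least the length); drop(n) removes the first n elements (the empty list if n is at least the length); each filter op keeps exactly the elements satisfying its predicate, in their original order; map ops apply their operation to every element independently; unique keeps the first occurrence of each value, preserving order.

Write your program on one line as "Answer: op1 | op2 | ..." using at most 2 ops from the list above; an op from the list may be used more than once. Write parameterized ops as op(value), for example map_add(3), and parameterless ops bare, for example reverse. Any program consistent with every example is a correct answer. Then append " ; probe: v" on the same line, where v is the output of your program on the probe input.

map_add(9) | filter_lt(-4) ; probe: [-19, -17, -12, -27, -17]

Check, running the answer program on each example:
  [-6, -40, 7] -> [3, -31, 16] -> [-31]
  [-9, 28, -37, 8, -33, -3, 38, 15, -28] -> [0, 37, -28, 17, -24, 6, 47, 24, -19] -> [-28, -24, -19]
  [12, -40, 49, -17] -> [21, -31, 58, -8] -> [-31, -8]
  [-25, 5, 0, -50, -24, -49, -22] -> [-16, 14, 9, -41, -15, -40, -13] -> [-16, -41, -15, -40, -13]
  [46, -38, 4, -12, 32, -16] -> [55, -29, 13, -3, 41, -7] -> [-29, -7]
  probe: [-28, 46, -26, -21, -36, 7, 7, -26, -2, 22] -> [-19, 55, -17, -12, -27, 16, 16, -17, 7, 31] -> [-19, -17, -12, -27, -17]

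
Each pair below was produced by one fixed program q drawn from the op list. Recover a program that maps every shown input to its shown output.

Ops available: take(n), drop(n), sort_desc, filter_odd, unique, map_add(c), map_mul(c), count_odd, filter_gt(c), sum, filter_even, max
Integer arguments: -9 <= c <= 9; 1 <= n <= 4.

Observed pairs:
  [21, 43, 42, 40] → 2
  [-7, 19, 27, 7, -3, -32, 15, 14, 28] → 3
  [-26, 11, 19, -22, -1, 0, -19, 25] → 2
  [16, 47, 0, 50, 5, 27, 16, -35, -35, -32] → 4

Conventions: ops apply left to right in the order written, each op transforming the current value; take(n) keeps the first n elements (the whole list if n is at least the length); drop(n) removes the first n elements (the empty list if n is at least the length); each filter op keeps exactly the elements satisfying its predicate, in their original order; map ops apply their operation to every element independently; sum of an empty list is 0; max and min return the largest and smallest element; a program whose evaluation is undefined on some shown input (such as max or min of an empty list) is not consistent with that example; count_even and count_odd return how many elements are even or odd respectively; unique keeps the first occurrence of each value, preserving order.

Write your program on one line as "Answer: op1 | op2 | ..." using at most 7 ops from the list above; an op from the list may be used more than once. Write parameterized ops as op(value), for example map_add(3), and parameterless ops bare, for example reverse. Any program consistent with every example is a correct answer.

drop(2) | unique | map_add(-9) | sort_desc | map_mul(-5) | count_odd

Check, running the answer program on each example:
  [21, 43, 42, 40] -> [42, 40] -> [42, 40] -> [33, 31] -> [33, 31] -> [-165, -155] -> 2
  [-7, 19, 27, 7, -3, -32, 15, 14, 28] -> [27, 7, -3, -32, 15, 14, 28] -> [27, 7, -3, -32, 15, 14, 28] -> [18, -2, -12, -41, 6, 5, 19] -> [19, 18, 6, 5, -2, -12, -41] -> [-95, -90, -30, -25, 10, 60, 205] -> 3
  [-26, 11, 19, -22, -1, 0, -19, 25] -> [19, -22, -1, 0, -19, 25] -> [19, -22, -1, 0, -19, 25] -> [10, -31, -10, -9, -28, 16] -> [16, 10, -9, -10, -28, -31] -> [-80, -50, 45, 50, 140, 155] -> 2
  [16, 47, 0, 50, 5, 27, 16, -35, -35, -32] -> [0, 50, 5, 27, 16, -35, -35, -32] -> [0, 50, 5, 27, 16, -35, -32] -> [-9, 41, -4, 18, 7, -44, -41] -> [41, 18, 7, -4, -9, -41, -44] -> [-205, -90, -35, 20, 45, 205, 220] -> 4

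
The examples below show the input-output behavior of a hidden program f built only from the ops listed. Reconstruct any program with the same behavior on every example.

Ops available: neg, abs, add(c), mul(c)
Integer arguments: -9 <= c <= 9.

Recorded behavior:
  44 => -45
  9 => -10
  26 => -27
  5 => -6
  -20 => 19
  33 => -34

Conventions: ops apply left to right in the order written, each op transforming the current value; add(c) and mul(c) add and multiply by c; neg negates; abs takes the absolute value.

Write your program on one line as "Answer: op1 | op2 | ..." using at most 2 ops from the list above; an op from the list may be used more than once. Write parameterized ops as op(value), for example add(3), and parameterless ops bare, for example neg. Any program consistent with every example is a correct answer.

neg | add(-1)

Check, running the answer program on each example:
  44 -> -44 -> -45
  9 -> -9 -> -10
  26 -> -26 -> -27
  5 -> -5 -> -6
  -20 -> 20 -> 19
  33 -> -33 -> -34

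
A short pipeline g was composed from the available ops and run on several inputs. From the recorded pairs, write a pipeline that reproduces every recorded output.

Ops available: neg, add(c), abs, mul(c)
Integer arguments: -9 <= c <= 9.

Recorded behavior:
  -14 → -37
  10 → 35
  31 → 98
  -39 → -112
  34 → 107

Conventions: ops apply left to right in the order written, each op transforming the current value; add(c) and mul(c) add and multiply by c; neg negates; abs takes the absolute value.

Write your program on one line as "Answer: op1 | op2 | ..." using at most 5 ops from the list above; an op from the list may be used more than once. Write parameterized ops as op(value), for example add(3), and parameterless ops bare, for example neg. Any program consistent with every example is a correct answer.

add(4) | mul(-3) | add(7) | neg

Check, running the answer program on each example:
  -14 -> -10 -> 30 -> 37 -> -37
  10 -> 14 -> -42 -> -35 -> 35
  31 -> 35 -> -105 -> -98 -> 98
  -39 -> -35 -> 105 -> 112 -> -112
  34 -> 38 -> -114 -> -107 -> 107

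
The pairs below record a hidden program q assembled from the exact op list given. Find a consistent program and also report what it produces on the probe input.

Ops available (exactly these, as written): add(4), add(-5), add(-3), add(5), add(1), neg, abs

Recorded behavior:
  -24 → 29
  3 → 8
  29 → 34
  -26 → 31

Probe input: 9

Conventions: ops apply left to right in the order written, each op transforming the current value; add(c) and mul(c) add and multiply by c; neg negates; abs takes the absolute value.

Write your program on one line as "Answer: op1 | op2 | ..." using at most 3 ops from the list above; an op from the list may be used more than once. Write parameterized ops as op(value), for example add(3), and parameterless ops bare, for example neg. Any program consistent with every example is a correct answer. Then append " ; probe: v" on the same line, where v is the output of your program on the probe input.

abs | add(4) | add(1) ; probe: 14

Check, running the answer program on each example:
  -24 -> 24 -> 28 -> 29
  3 -> 3 -> 7 -> 8
  29 -> 29 -> 33 -> 34
  -26 -> 26 -> 30 -> 31
  probe: 9 -> 9 -> 13 -> 14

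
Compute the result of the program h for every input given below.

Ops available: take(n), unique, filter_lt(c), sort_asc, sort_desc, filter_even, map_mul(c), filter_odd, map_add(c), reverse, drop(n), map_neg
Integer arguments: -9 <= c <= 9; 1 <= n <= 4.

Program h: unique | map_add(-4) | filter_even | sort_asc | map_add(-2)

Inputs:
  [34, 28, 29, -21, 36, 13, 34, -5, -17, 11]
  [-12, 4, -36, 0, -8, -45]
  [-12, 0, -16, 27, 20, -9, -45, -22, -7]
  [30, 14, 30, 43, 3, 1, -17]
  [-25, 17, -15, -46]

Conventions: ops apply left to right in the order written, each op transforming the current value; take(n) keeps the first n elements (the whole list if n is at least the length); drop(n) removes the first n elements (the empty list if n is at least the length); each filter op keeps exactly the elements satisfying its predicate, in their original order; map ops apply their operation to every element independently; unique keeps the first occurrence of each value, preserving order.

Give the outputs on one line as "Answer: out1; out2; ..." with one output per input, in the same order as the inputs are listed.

[22, 28, 30]; [-42, -18, -14, -6, -2]; [-28, -22, -18, -6, 14]; [8, 24]; [-52]

Execution, op by op:
  [34, 28, 29, -21, 36, 13, 34, -5, -17, 11] -> [34, 28, 29, -21, 36, 13, -5, -17, 11] -> [30, 24, 25, -25, 32, 9, -9, -21, 7] -> [30, 24, 32] -> [24, 30, 32] -> [22, 28, 30]
  [-12, 4, -36, 0, -8, -45] -> [-12, 4, -36, 0, -8, -45] -> [-16, 0, -40, -4, -12, -49] -> [-16, 0, -40, -4, -12] -> [-40, -16, -12, -4, 0] -> [-42, -18, -14, -6, -2]
  [-12, 0, -16, 27, 20, -9, -45, -22, -7] -> [-12, 0, -16, 27, 20, -9, -45, -22, -7] -> [-16, -4, -20, 23, 16, -13, -49, -26, -11] -> [-16, -4, -20, 16, -26] -> [-26, -20, -16, -4, 16] -> [-28, -22, -18, -6, 14]
  [30, 14, 30, 43, 3, 1, -17] -> [30, 14, 43, 3, 1, -17] -> [26, 10, 39, -1, -3, -21] -> [26, 10] -> [10, 26] -> [8, 24]
  [-25, 17, -15, -46] -> [-25, 17, -15, -46] -> [-29, 13, -19, -50] -> [-50] -> [-50] -> [-52]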